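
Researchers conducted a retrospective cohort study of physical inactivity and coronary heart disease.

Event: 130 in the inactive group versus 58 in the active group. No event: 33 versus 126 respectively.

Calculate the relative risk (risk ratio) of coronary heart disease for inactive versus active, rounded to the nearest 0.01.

2.53

From the description: a = 130, b = 33, c = 58, d = 126.
Risk in exposed = 130/163 = 0.79755; risk in unexposed = 58/184 = 0.31522.
RR = 0.79755 / 0.31522 = 2.53015
The risk among the exposed is 2.53 times that among the unexposed.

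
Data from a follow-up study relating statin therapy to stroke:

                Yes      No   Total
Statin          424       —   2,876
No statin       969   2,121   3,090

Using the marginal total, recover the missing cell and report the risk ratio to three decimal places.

0.470

The missing cell is in the exposed row: 2876 − 424 = 2452.
So a = 424, b = 2452, c = 969, d = 2121.
RR = [a/(a+b)] / [c/(c+d)] = (424/2876) / (969/3090) = 0.14743/0.31359 = 0.47012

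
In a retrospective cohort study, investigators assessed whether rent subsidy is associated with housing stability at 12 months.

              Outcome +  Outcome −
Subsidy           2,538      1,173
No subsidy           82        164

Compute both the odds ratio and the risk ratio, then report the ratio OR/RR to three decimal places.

2.109

Cells: a = 2538, b = 1173, c = 82, d = 164.
OR = (2538·164)/(1173·82) = 416232/96186 = 4.32737
Risk in exposed = 2538/3711 = 0.68391; risk in unexposed = 82/246 = 0.33333; RR = 2.05174
OR/RR = 4.32737 / 2.05174 = 2.10912
The outcome is not rare, so the OR lies further from 1 than the RR.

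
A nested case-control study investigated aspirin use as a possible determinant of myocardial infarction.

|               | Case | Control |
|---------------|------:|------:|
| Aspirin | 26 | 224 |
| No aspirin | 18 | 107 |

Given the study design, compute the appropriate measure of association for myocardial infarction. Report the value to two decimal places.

Cells: a = 26, b = 224, c = 18, d = 107.
This is a nested case-control study: participants were sampled on outcome status, so risks in the source population cannot be estimated directly — relative risk is not valid here. The odds ratio is the appropriate measure.
OR = (a·d)/(b·c) = (26 × 107) / (224 × 18) = 2782 / 4032 = 0.68998

0.69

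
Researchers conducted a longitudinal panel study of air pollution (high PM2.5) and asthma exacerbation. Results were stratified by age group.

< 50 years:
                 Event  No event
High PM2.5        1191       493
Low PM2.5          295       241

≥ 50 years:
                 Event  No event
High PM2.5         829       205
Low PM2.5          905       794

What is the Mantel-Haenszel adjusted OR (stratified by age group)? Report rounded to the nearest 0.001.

OR_MH = Σ(aᵢdᵢ/nᵢ) / Σ(bᵢcᵢ/nᵢ), where nᵢ is the stratum total.
Stratum 1 (< 50 years): n = 2220; a·d/n = 1191·241/2220 = 129.2932; b·c/n = 493·295/2220 = 65.5113
Stratum 2 (≥ 50 years): n = 2733; a·d/n = 829·794/2733 = 240.8438; b·c/n = 205·905/2733 = 67.8833
OR_MH = (129.2932 + 240.8438) / (65.5113 + 67.8833) = 370.1370 / 133.3945 = 2.77475

2.775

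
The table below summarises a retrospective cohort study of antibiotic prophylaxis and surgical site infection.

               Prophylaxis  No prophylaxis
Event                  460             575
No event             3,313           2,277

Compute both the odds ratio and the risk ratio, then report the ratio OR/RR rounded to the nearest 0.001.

0.909

Reading the table with exposure as columns: a = 460 (Prophylaxis, case), b = 3313 (Prophylaxis, non-case), c = 575 (No prophylaxis, case), d = 2277.
OR = (460·2277)/(3313·575) = 1047420/1904975 = 0.54983
Risk in exposed = 460/3773 = 0.12192; risk in unexposed = 575/2852 = 0.20161; RR = 0.60472
OR/RR = 0.54983 / 0.60472 = 0.90924
The outcome is not rare, so the OR lies further from 1 than the RR.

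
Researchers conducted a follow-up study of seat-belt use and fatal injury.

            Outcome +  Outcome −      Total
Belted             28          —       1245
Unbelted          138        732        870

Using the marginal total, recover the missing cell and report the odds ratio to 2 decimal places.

0.12

The missing cell is in the exposed row: 1245 − 28 = 1217.
So a = 28, b = 1217, c = 138, d = 732.
OR = (a·d)/(b·c) = (28 × 732) / (1217 × 138) = 20496 / 167946 = 0.12204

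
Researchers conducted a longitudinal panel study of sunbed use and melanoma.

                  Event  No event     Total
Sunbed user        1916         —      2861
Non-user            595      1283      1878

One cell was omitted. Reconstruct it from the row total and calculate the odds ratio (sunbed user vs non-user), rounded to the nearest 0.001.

4.372

The missing cell is in the exposed row: 2861 − 1916 = 945.
So a = 1916, b = 945, c = 595, d = 1283.
OR = (a·d)/(b·c) = (1916 × 1283) / (945 × 595) = 2458228 / 562275 = 4.37193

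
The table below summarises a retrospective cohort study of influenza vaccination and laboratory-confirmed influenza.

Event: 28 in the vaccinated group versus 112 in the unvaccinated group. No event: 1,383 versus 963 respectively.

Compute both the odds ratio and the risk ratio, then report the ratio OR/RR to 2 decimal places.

0.91

From the description: a = 28, b = 1383, c = 112, d = 963.
OR = (28·963)/(1383·112) = 26964/154896 = 0.17408
Risk in exposed = 28/1411 = 0.01984; risk in unexposed = 112/1075 = 0.10419; RR = 0.19047
OR/RR = 0.17408 / 0.19047 = 0.91395
The outcome is not rare, so the OR lies further from 1 than the RR.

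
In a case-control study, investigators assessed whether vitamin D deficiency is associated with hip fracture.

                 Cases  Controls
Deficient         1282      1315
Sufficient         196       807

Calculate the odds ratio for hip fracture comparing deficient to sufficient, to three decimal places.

Cells: a = 1282, b = 1315, c = 196, d = 807.
OR = (a·d)/(b·c) = (1282 × 807) / (1315 × 196) = 1034574 / 257740 = 4.01402
The odds of hip fracture are about 4.01 times as high in the deficient group.

4.014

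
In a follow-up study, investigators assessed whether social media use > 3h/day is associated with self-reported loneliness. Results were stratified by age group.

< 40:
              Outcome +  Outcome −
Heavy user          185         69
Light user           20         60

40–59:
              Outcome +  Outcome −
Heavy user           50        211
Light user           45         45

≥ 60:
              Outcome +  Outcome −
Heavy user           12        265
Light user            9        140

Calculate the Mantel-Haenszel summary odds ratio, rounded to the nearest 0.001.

OR_MH = Σ(aᵢdᵢ/nᵢ) / Σ(bᵢcᵢ/nᵢ), where nᵢ is the stratum total.
Stratum 1 (< 40): n = 334; a·d/n = 185·60/334 = 33.2335; b·c/n = 69·20/334 = 4.1317
Stratum 2 (40–59): n = 351; a·d/n = 50·45/351 = 6.4103; b·c/n = 211·45/351 = 27.0513
Stratum 3 (≥ 60): n = 426; a·d/n = 12·140/426 = 3.9437; b·c/n = 265·9/426 = 5.5986
OR_MH = (33.2335 + 6.4103 + 3.9437) / (4.1317 + 27.0513 + 5.5986) = 43.5875 / 36.7816 = 1.18503

1.185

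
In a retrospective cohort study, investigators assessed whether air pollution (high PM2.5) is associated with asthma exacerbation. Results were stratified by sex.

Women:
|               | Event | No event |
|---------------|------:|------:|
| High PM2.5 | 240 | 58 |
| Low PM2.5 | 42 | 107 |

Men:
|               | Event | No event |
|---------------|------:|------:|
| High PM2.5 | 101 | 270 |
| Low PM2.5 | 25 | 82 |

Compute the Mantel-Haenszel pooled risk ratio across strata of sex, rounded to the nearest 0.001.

RR_MH = Σ(aᵢ·n₀ᵢ/nᵢ) / Σ(cᵢ·n₁ᵢ/nᵢ), with n₁ᵢ = aᵢ+bᵢ (exposed), n₀ᵢ = cᵢ+dᵢ (unexposed), nᵢ = n₁ᵢ+n₀ᵢ.
Stratum 1 (Women): n₁ = 298, n₀ = 149, n = 447; a·n₀/n = 240·149/447 = 80.0000; c·n₁/n = 42·298/447 = 28.0000
Stratum 2 (Men): n₁ = 371, n₀ = 107, n = 478; a·n₀/n = 101·107/478 = 22.6088; c·n₁/n = 25·371/478 = 19.4038
RR_MH = (80.0000 + 22.6088) / (28.0000 + 19.4038) = 102.6088 / 47.4038 = 2.16457

2.165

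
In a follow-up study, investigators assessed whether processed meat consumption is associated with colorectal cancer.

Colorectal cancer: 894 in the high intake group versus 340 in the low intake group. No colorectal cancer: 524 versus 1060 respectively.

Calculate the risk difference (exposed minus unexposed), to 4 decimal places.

From the description: a = 894, b = 524, c = 340, d = 1060.
Risk in exposed = 894/1418 = 0.630465; risk in unexposed = 340/1400 = 0.242857.
Risk difference = 0.630465 − 0.242857 = 0.387608

0.3876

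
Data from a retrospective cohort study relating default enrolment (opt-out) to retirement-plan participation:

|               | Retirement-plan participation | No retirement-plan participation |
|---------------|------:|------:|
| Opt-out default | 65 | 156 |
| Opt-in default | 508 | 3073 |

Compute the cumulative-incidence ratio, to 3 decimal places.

Cells: a = 65, b = 156, c = 508, d = 3073.
Risk in exposed = 65/221 = 0.29412; risk in unexposed = 508/3581 = 0.14186.
RR = 0.29412 / 0.14186 = 2.07330
The risk among the exposed is 2.07 times that among the unexposed.

2.073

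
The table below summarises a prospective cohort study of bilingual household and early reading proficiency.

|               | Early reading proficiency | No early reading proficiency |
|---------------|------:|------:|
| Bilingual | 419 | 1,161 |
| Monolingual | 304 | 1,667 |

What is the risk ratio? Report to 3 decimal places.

1.719

Cells: a = 419, b = 1161, c = 304, d = 1667.
Risk in exposed = 419/1580 = 0.26519; risk in unexposed = 304/1971 = 0.15424.
RR = 0.26519 / 0.15424 = 1.71937
The risk among the exposed is 1.72 times that among the unexposed.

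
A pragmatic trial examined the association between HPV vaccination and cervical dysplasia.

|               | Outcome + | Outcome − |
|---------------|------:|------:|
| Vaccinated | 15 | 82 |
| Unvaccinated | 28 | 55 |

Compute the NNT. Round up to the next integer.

Risk in treated group = 15/97 = 0.15464; risk in control = 28/83 = 0.33735.
Absolute risk reduction = 0.33735 − 0.15464 = 0.18271
NNT = 1 / ARR = 1 / 0.18271 = 5.473 → round up → 6

6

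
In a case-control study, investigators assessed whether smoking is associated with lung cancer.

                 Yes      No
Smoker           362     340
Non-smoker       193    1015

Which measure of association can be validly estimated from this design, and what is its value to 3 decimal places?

5.599

Cells: a = 362, b = 340, c = 193, d = 1015.
This is a case-control study: participants were sampled on outcome status, so risks in the source population cannot be estimated directly — relative risk is not valid here. The odds ratio is the appropriate measure.
OR = (a·d)/(b·c) = (362 × 1015) / (340 × 193) = 367430 / 65620 = 5.59936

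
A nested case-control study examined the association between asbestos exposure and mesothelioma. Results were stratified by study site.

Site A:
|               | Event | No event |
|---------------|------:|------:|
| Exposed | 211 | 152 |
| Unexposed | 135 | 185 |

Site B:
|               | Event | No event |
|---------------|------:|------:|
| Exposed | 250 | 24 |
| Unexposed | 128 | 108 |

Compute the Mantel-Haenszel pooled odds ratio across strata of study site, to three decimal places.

OR_MH = Σ(aᵢdᵢ/nᵢ) / Σ(bᵢcᵢ/nᵢ), where nᵢ is the stratum total.
Stratum 1 (Site A): n = 683; a·d/n = 211·185/683 = 57.1523; b·c/n = 152·135/683 = 30.0439
Stratum 2 (Site B): n = 510; a·d/n = 250·108/510 = 52.9412; b·c/n = 24·128/510 = 6.0235
OR_MH = (57.1523 + 52.9412) / (30.0439 + 6.0235) = 110.0934 / 36.0675 = 3.05243

3.052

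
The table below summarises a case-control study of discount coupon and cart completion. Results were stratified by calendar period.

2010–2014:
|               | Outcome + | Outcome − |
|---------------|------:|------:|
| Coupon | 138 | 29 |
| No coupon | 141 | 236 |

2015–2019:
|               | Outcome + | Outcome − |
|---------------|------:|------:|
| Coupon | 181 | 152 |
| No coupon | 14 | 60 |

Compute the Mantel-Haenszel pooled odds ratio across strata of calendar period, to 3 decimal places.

OR_MH = Σ(aᵢdᵢ/nᵢ) / Σ(bᵢcᵢ/nᵢ), where nᵢ is the stratum total.
Stratum 1 (2010–2014): n = 544; a·d/n = 138·236/544 = 59.8676; b·c/n = 29·141/544 = 7.5165
Stratum 2 (2015–2019): n = 407; a·d/n = 181·60/407 = 26.6830; b·c/n = 152·14/407 = 5.2285
OR_MH = (59.8676 + 26.6830) / (7.5165 + 5.2285) = 86.5507 / 12.7450 = 6.79093

6.791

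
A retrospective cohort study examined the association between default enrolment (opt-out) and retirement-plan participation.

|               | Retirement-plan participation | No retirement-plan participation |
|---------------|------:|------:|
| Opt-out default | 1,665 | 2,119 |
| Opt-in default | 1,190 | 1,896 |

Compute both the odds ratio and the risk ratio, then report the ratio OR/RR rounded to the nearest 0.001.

1.097

Cells: a = 1665, b = 2119, c = 1190, d = 1896.
OR = (1665·1896)/(2119·1190) = 3156840/2521610 = 1.25191
Risk in exposed = 1665/3784 = 0.44001; risk in unexposed = 1190/3086 = 0.38561; RR = 1.14107
OR/RR = 1.25191 / 1.14107 = 1.09714
The outcome is not rare, so the OR lies further from 1 than the RR.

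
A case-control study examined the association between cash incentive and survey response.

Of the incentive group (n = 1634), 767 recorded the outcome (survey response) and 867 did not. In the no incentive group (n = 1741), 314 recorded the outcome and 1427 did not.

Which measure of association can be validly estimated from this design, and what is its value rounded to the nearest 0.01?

From the description: a = 767, b = 867, c = 314, d = 1427.
This is a case-control study: participants were sampled on outcome status, so risks in the source population cannot be estimated directly — relative risk is not valid here. The odds ratio is the appropriate measure.
OR = (a·d)/(b·c) = (767 × 1427) / (867 × 314) = 1094509 / 272238 = 4.02041

4.02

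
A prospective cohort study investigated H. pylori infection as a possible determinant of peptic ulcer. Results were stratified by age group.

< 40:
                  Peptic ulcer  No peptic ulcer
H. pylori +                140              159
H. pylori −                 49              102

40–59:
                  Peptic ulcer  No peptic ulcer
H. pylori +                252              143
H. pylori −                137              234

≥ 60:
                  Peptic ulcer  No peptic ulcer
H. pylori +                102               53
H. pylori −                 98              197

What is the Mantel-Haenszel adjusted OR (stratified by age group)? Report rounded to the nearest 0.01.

OR_MH = Σ(aᵢdᵢ/nᵢ) / Σ(bᵢcᵢ/nᵢ), where nᵢ is the stratum total.
Stratum 1 (< 40): n = 450; a·d/n = 140·102/450 = 31.7333; b·c/n = 159·49/450 = 17.3133
Stratum 2 (40–59): n = 766; a·d/n = 252·234/766 = 76.9817; b·c/n = 143·137/766 = 25.5757
Stratum 3 (≥ 60): n = 450; a·d/n = 102·197/450 = 44.6533; b·c/n = 53·98/450 = 11.5422
OR_MH = (31.7333 + 76.9817 + 44.6533) / (17.3133 + 25.5757 + 11.5422) = 153.3684 / 54.4313 = 2.81765

2.82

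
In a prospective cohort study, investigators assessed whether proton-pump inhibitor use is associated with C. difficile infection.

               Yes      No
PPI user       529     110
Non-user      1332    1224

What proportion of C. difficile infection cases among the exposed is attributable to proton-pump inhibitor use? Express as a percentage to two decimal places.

Cells: a = 529, b = 110, c = 1332, d = 1224.
Risk in exposed = 529/639 = 0.82786; risk in unexposed = 1332/2556 = 0.52113.
RR = 0.82786/0.52113 = 1.58859
AR% = (RR − 1)/RR × 100 = (1.58859 − 1)/1.58859 × 100 = 37.0510%

37.05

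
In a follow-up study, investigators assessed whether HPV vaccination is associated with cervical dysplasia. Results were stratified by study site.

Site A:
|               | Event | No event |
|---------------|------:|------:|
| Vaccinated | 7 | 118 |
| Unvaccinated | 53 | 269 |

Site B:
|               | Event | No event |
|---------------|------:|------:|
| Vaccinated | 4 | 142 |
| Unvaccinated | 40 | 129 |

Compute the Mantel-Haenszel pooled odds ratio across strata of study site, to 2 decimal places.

OR_MH = Σ(aᵢdᵢ/nᵢ) / Σ(bᵢcᵢ/nᵢ), where nᵢ is the stratum total.
Stratum 1 (Site A): n = 447; a·d/n = 7·269/447 = 4.2125; b·c/n = 118·53/447 = 13.9911
Stratum 2 (Site B): n = 315; a·d/n = 4·129/315 = 1.6381; b·c/n = 142·40/315 = 18.0317
OR_MH = (4.2125 + 1.6381) / (13.9911 + 18.0317) = 5.8506 / 32.0228 = 0.18270

0.18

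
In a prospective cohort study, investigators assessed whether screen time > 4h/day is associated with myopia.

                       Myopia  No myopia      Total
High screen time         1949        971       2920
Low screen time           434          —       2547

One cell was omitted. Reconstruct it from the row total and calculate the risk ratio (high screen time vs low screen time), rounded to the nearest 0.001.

The missing cell is in the unexposed row: 2547 − 434 = 2113.
So a = 1949, b = 971, c = 434, d = 2113.
RR = [a/(a+b)] / [c/(c+d)] = (1949/2920) / (434/2547) = 0.66747/0.17040 = 3.91713

3.917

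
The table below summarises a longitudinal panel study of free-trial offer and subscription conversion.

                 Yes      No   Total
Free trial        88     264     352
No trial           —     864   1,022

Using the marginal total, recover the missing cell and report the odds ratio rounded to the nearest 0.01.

1.82

The missing cell is in the unexposed row: 1022 − 864 = 158.
So a = 88, b = 264, c = 158, d = 864.
OR = (a·d)/(b·c) = (88 × 864) / (264 × 158) = 76032 / 41712 = 1.82278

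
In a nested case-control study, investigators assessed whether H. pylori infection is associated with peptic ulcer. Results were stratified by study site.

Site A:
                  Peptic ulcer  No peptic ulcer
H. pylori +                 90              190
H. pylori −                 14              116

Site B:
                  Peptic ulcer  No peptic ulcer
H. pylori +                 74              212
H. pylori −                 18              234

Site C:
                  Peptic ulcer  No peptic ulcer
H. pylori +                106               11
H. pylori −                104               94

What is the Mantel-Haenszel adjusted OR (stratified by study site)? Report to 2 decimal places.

5.19

OR_MH = Σ(aᵢdᵢ/nᵢ) / Σ(bᵢcᵢ/nᵢ), where nᵢ is the stratum total.
Stratum 1 (Site A): n = 410; a·d/n = 90·116/410 = 25.4634; b·c/n = 190·14/410 = 6.4878
Stratum 2 (Site B): n = 538; a·d/n = 74·234/538 = 32.1859; b·c/n = 212·18/538 = 7.0929
Stratum 3 (Site C): n = 315; a·d/n = 106·94/315 = 31.6317; b·c/n = 11·104/315 = 3.6317
OR_MH = (25.4634 + 32.1859 + 31.6317) / (6.4878 + 7.0929 + 3.6317) = 89.2810 / 17.2125 = 5.18699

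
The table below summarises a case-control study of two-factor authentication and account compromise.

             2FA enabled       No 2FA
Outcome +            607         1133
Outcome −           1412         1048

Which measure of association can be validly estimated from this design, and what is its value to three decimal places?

0.398

Reading the table with exposure as columns: a = 607 (2FA enabled, case), b = 1412 (2FA enabled, non-case), c = 1133 (No 2FA, case), d = 1048.
This is a case-control study: participants were sampled on outcome status, so risks in the source population cannot be estimated directly — relative risk is not valid here. The odds ratio is the appropriate measure.
OR = (a·d)/(b·c) = (607 × 1048) / (1412 × 1133) = 636136 / 1599796 = 0.39764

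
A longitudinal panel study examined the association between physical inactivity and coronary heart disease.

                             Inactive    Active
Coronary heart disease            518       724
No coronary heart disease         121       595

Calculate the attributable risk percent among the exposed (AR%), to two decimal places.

32.29

Reading the table with exposure as columns: a = 518 (Inactive, case), b = 121 (Inactive, non-case), c = 724 (Active, case), d = 595.
Risk in exposed = 518/639 = 0.81064; risk in unexposed = 724/1319 = 0.54890.
RR = 0.81064/0.54890 = 1.47685
AR% = (RR − 1)/RR × 100 = (1.47685 − 1)/1.47685 × 100 = 32.2881%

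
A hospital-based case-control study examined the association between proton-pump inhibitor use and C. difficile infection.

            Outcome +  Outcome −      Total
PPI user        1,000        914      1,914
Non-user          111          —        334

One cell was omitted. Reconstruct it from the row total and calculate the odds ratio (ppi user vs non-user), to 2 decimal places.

2.20

The missing cell is in the unexposed row: 334 − 111 = 223.
So a = 1000, b = 914, c = 111, d = 223.
OR = (a·d)/(b·c) = (1000 × 223) / (914 × 111) = 223000 / 101454 = 2.19804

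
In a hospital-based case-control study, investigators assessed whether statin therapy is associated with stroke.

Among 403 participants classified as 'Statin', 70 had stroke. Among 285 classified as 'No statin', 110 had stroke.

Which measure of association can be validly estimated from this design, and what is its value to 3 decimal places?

0.334

From the description: a = 70, b = 333, c = 110, d = 175.
This is a hospital-based case-control study: participants were sampled on outcome status, so risks in the source population cannot be estimated directly — relative risk is not valid here. The odds ratio is the appropriate measure.
OR = (a·d)/(b·c) = (70 × 175) / (333 × 110) = 12250 / 36630 = 0.33443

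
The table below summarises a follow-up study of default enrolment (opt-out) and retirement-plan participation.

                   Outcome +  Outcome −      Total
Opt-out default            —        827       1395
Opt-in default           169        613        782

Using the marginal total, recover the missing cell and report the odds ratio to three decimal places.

2.491

The missing cell is in the exposed row: 1395 − 827 = 568.
So a = 568, b = 827, c = 169, d = 613.
OR = (a·d)/(b·c) = (568 × 613) / (827 × 169) = 348184 / 139763 = 2.49125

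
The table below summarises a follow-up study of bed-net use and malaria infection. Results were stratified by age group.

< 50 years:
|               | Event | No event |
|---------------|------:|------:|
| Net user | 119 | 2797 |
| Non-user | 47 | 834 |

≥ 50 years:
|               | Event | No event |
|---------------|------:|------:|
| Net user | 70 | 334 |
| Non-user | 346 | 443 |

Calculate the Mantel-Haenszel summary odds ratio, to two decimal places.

OR_MH = Σ(aᵢdᵢ/nᵢ) / Σ(bᵢcᵢ/nᵢ), where nᵢ is the stratum total.
Stratum 1 (< 50 years): n = 3797; a·d/n = 119·834/3797 = 26.1380; b·c/n = 2797·47/3797 = 34.6218
Stratum 2 (≥ 50 years): n = 1193; a·d/n = 70·443/1193 = 25.9933; b·c/n = 334·346/1193 = 96.8684
OR_MH = (26.1380 + 25.9933) / (34.6218 + 96.8684) = 52.1313 / 131.4902 = 0.39647

0.40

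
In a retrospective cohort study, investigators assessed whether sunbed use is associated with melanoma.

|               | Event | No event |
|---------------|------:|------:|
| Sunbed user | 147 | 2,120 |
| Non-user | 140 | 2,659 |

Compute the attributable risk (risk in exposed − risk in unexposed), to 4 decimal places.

Cells: a = 147, b = 2120, c = 140, d = 2659.
Risk in exposed = 147/2267 = 0.064843; risk in unexposed = 140/2799 = 0.050018.
Risk difference = 0.064843 − 0.050018 = 0.014826

0.0148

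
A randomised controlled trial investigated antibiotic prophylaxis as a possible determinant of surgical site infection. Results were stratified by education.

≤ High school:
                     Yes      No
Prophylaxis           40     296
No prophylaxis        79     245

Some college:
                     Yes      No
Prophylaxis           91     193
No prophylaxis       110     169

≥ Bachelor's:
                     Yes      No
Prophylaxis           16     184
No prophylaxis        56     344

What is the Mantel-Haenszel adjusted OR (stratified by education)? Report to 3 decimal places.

0.568

OR_MH = Σ(aᵢdᵢ/nᵢ) / Σ(bᵢcᵢ/nᵢ), where nᵢ is the stratum total.
Stratum 1 (≤ High school): n = 660; a·d/n = 40·245/660 = 14.8485; b·c/n = 296·79/660 = 35.4303
Stratum 2 (Some college): n = 563; a·d/n = 91·169/563 = 27.3162; b·c/n = 193·110/563 = 37.7087
Stratum 3 (≥ Bachelor's): n = 600; a·d/n = 16·344/600 = 9.1733; b·c/n = 184·56/600 = 17.1733
OR_MH = (14.8485 + 27.3162 + 9.1733) / (35.4303 + 37.7087 + 17.1733) = 51.3380 / 90.3123 = 0.56845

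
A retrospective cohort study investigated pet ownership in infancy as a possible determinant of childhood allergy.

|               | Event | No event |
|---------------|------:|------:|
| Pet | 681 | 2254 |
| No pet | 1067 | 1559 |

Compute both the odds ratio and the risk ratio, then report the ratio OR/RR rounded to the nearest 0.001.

0.773

Cells: a = 681, b = 2254, c = 1067, d = 1559.
OR = (681·1559)/(2254·1067) = 1061679/2405018 = 0.44144
Risk in exposed = 681/2935 = 0.23203; risk in unexposed = 1067/2626 = 0.40632; RR = 0.57104
OR/RR = 0.44144 / 0.57104 = 0.77305
The outcome is not rare, so the OR lies further from 1 than the RR.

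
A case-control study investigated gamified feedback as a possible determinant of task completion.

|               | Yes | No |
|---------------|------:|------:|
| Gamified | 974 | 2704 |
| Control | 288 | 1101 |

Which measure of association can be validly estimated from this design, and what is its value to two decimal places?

1.38

Cells: a = 974, b = 2704, c = 288, d = 1101.
This is a case-control study: participants were sampled on outcome status, so risks in the source population cannot be estimated directly — relative risk is not valid here. The odds ratio is the appropriate measure.
OR = (a·d)/(b·c) = (974 × 1101) / (2704 × 288) = 1072374 / 778752 = 1.37704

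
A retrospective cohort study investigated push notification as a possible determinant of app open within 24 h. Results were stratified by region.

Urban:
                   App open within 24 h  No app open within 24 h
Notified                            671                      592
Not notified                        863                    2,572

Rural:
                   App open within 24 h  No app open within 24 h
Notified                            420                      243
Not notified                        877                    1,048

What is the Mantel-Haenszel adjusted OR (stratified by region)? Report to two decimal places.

2.81

OR_MH = Σ(aᵢdᵢ/nᵢ) / Σ(bᵢcᵢ/nᵢ), where nᵢ is the stratum total.
Stratum 1 (Urban): n = 4698; a·d/n = 671·2572/4698 = 367.3504; b·c/n = 592·863/4698 = 108.7476
Stratum 2 (Rural): n = 2588; a·d/n = 420·1048/2588 = 170.0773; b·c/n = 243·877/2588 = 82.3458
OR_MH = (367.3504 + 170.0773) / (108.7476 + 82.3458) = 537.4276 / 191.0934 = 2.81238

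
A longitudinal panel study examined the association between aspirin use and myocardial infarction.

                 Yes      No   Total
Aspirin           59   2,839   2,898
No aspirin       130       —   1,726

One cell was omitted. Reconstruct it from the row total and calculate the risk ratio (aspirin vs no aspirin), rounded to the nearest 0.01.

The missing cell is in the unexposed row: 1726 − 130 = 1596.
So a = 59, b = 2839, c = 130, d = 1596.
RR = [a/(a+b)] / [c/(c+d)] = (59/2898) / (130/1726) = 0.02036/0.07532 = 0.27030

0.27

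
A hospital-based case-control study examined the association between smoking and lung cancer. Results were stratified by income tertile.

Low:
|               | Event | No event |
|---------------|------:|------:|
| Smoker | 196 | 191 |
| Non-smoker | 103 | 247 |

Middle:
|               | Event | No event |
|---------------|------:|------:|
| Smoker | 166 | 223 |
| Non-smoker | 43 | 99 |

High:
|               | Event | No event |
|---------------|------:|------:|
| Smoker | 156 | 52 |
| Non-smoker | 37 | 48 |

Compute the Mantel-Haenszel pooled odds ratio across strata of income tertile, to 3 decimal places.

2.381

OR_MH = Σ(aᵢdᵢ/nᵢ) / Σ(bᵢcᵢ/nᵢ), where nᵢ is the stratum total.
Stratum 1 (Low): n = 737; a·d/n = 196·247/737 = 65.6879; b·c/n = 191·103/737 = 26.6934
Stratum 2 (Middle): n = 531; a·d/n = 166·99/531 = 30.9492; b·c/n = 223·43/531 = 18.0584
Stratum 3 (High): n = 293; a·d/n = 156·48/293 = 25.5563; b·c/n = 52·37/293 = 6.5666
OR_MH = (65.6879 + 30.9492 + 25.5563) / (26.6934 + 18.0584 + 6.5666) = 122.1934 / 51.3183 = 2.38109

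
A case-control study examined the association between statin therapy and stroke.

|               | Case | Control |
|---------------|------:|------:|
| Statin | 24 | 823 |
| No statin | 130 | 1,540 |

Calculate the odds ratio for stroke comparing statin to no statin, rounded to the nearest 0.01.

Cells: a = 24, b = 823, c = 130, d = 1540.
OR = (a·d)/(b·c) = (24 × 1540) / (823 × 130) = 36960 / 106990 = 0.34545
Exposure is associated with lower odds of stroke (OR = 0.35 < 1).

0.35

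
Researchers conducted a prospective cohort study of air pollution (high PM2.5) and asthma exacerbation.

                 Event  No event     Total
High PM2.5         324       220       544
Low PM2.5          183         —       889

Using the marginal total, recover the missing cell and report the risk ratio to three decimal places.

The missing cell is in the unexposed row: 889 − 183 = 706.
So a = 324, b = 220, c = 183, d = 706.
RR = [a/(a+b)] / [c/(c+d)] = (324/544) / (183/889) = 0.59559/0.20585 = 2.89332

2.893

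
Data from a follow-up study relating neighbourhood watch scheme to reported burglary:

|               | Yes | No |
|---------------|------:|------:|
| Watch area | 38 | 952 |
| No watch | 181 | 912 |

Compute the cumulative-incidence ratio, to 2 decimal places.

0.23

Cells: a = 38, b = 952, c = 181, d = 912.
Risk in exposed = 38/990 = 0.03838; risk in unexposed = 181/1093 = 0.16560.
RR = 0.03838 / 0.16560 = 0.23179
The risk is 77% lower among the exposed than among the unexposed.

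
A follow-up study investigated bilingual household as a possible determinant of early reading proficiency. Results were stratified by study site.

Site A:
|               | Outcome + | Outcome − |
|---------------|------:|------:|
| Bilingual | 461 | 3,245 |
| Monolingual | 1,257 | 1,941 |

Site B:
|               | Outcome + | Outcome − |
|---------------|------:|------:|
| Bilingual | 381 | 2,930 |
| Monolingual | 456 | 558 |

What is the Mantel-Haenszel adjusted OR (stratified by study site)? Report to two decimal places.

0.20

OR_MH = Σ(aᵢdᵢ/nᵢ) / Σ(bᵢcᵢ/nᵢ), where nᵢ is the stratum total.
Stratum 1 (Site A): n = 6904; a·d/n = 461·1941/6904 = 129.6062; b·c/n = 3245·1257/6904 = 590.8118
Stratum 2 (Site B): n = 4325; a·d/n = 381·558/4325 = 49.1556; b·c/n = 2930·456/4325 = 308.9202
OR_MH = (129.6062 + 49.1556) / (590.8118 + 308.9202) = 178.7618 / 899.7321 = 0.19868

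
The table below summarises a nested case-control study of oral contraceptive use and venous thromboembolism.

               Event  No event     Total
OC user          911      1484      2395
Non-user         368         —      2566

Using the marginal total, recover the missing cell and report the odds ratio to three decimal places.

3.667

The missing cell is in the unexposed row: 2566 − 368 = 2198.
So a = 911, b = 1484, c = 368, d = 2198.
OR = (a·d)/(b·c) = (911 × 2198) / (1484 × 368) = 2002378 / 546112 = 3.66661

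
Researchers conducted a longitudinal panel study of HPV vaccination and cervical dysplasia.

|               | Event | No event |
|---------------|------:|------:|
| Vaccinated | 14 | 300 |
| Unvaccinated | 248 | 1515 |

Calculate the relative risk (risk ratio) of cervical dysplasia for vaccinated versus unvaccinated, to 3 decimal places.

0.317

Cells: a = 14, b = 300, c = 248, d = 1515.
Risk in exposed = 14/314 = 0.04459; risk in unexposed = 248/1763 = 0.14067.
RR = 0.04459 / 0.14067 = 0.31696
The risk is 68% lower among the exposed than among the unexposed.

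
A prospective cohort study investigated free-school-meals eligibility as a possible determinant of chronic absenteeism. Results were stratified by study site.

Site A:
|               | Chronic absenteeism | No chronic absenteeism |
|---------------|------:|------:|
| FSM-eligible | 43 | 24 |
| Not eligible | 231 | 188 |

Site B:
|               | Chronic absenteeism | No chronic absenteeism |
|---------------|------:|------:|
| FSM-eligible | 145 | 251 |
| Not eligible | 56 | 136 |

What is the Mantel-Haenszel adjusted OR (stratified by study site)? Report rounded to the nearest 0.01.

OR_MH = Σ(aᵢdᵢ/nᵢ) / Σ(bᵢcᵢ/nᵢ), where nᵢ is the stratum total.
Stratum 1 (Site A): n = 486; a·d/n = 43·188/486 = 16.6337; b·c/n = 24·231/486 = 11.4074
Stratum 2 (Site B): n = 588; a·d/n = 145·136/588 = 33.5374; b·c/n = 251·56/588 = 23.9048
OR_MH = (16.6337 + 33.5374) / (11.4074 + 23.9048) = 50.1712 / 35.3122 = 1.42079

1.42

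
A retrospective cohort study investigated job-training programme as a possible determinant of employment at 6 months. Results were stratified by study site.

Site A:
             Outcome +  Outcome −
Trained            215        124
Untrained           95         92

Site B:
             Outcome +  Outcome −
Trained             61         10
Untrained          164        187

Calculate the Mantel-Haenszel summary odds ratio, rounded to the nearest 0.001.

2.459

OR_MH = Σ(aᵢdᵢ/nᵢ) / Σ(bᵢcᵢ/nᵢ), where nᵢ is the stratum total.
Stratum 1 (Site A): n = 526; a·d/n = 215·92/526 = 37.6046; b·c/n = 124·95/526 = 22.3954
Stratum 2 (Site B): n = 422; a·d/n = 61·187/422 = 27.0308; b·c/n = 10·164/422 = 3.8863
OR_MH = (37.6046 + 27.0308) / (22.3954 + 3.8863) = 64.6354 / 26.2817 = 2.45933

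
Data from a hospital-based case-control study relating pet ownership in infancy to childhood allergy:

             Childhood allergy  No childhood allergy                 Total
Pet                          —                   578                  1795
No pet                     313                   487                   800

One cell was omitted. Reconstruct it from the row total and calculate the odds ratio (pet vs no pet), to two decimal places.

3.28

The missing cell is in the exposed row: 1795 − 578 = 1217.
So a = 1217, b = 578, c = 313, d = 487.
OR = (a·d)/(b·c) = (1217 × 487) / (578 × 313) = 592679 / 180914 = 3.27603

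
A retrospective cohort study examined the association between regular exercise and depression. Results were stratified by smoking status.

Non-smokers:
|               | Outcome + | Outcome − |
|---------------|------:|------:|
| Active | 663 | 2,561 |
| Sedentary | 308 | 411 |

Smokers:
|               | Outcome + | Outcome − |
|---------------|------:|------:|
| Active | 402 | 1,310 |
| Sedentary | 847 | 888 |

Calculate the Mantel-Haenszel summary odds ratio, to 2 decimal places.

0.33

OR_MH = Σ(aᵢdᵢ/nᵢ) / Σ(bᵢcᵢ/nᵢ), where nᵢ is the stratum total.
Stratum 1 (Non-smokers): n = 3943; a·d/n = 663·411/3943 = 69.1080; b·c/n = 2561·308/3943 = 200.0477
Stratum 2 (Smokers): n = 3447; a·d/n = 402·888/3447 = 103.5614; b·c/n = 1310·847/3447 = 321.8944
OR_MH = (69.1080 + 103.5614) / (200.0477 + 321.8944) = 172.6694 / 521.9421 = 0.33082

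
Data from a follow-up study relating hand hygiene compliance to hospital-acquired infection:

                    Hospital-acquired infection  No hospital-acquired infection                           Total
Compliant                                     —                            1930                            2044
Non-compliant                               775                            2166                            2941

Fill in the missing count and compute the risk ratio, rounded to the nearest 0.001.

The missing cell is in the exposed row: 2044 − 1930 = 114.
So a = 114, b = 1930, c = 775, d = 2166.
RR = [a/(a+b)] / [c/(c+d)] = (114/2044) / (775/2941) = 0.05577/0.26352 = 0.21165

0.212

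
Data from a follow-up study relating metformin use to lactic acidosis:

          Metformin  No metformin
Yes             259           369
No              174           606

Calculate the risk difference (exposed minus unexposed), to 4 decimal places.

0.2197

Reading the table with exposure as columns: a = 259 (Metformin, case), b = 174 (Metformin, non-case), c = 369 (No metformin, case), d = 606.
Risk in exposed = 259/433 = 0.598152; risk in unexposed = 369/975 = 0.378462.
Risk difference = 0.598152 − 0.378462 = 0.219691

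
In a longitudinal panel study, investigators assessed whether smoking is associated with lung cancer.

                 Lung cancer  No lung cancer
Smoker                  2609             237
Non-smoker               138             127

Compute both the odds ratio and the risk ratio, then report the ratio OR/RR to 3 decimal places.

Cells: a = 2609, b = 237, c = 138, d = 127.
OR = (2609·127)/(237·138) = 331343/32706 = 10.13095
Risk in exposed = 2609/2846 = 0.91673; risk in unexposed = 138/265 = 0.52075; RR = 1.76038
OR/RR = 10.13095 / 1.76038 = 5.75499
The outcome is not rare, so the OR lies further from 1 than the RR.

5.755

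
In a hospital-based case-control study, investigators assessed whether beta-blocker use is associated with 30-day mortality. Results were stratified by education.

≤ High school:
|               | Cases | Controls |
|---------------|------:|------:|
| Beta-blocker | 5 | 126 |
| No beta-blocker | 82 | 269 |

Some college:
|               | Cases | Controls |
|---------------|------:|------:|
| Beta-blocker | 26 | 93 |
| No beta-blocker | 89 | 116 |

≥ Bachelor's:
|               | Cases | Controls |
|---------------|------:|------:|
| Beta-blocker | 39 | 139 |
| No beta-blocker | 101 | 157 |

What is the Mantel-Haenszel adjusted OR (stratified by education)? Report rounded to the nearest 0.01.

OR_MH = Σ(aᵢdᵢ/nᵢ) / Σ(bᵢcᵢ/nᵢ), where nᵢ is the stratum total.
Stratum 1 (≤ High school): n = 482; a·d/n = 5·269/482 = 2.7905; b·c/n = 126·82/482 = 21.4357
Stratum 2 (Some college): n = 324; a·d/n = 26·116/324 = 9.3086; b·c/n = 93·89/324 = 25.5463
Stratum 3 (≥ Bachelor's): n = 436; a·d/n = 39·157/436 = 14.0436; b·c/n = 139·101/436 = 32.1995
OR_MH = (2.7905 + 9.3086 + 14.0436) / (21.4357 + 25.5463 + 32.1995) = 26.1427 / 79.1815 = 0.33016

0.33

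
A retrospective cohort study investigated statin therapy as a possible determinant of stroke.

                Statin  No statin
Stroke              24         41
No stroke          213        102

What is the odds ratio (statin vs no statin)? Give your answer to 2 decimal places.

0.28

Reading the table with exposure as columns: a = 24 (Statin, case), b = 213 (Statin, non-case), c = 41 (No statin, case), d = 102.
OR = (a·d)/(b·c) = (24 × 102) / (213 × 41) = 2448 / 8733 = 0.28032
Exposure is associated with lower odds of stroke (OR = 0.28 < 1).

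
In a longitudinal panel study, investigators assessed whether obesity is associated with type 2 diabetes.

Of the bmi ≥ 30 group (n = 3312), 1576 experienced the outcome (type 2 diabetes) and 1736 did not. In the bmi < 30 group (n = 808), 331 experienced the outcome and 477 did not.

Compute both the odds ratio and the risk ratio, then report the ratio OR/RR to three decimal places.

1.126

From the description: a = 1576, b = 1736, c = 331, d = 477.
OR = (1576·477)/(1736·331) = 751752/574616 = 1.30827
Risk in exposed = 1576/3312 = 0.47585; risk in unexposed = 331/808 = 0.40965; RR = 1.16158
OR/RR = 1.30827 / 1.16158 = 1.12628
The outcome is not rare, so the OR lies further from 1 than the RR.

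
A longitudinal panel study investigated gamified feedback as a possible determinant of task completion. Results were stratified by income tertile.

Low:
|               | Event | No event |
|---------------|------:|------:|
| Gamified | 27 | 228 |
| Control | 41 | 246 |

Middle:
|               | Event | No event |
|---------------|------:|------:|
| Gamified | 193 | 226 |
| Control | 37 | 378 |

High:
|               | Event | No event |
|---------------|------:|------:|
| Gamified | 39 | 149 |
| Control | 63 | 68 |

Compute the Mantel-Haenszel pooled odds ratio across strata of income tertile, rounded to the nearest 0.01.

1.91

OR_MH = Σ(aᵢdᵢ/nᵢ) / Σ(bᵢcᵢ/nᵢ), where nᵢ is the stratum total.
Stratum 1 (Low): n = 542; a·d/n = 27·246/542 = 12.2546; b·c/n = 228·41/542 = 17.2472
Stratum 2 (Middle): n = 834; a·d/n = 193·378/834 = 87.4748; b·c/n = 226·37/834 = 10.0264
Stratum 3 (High): n = 319; a·d/n = 39·68/319 = 8.3135; b·c/n = 149·63/319 = 29.4263
OR_MH = (12.2546 + 87.4748 + 8.3135) / (17.2472 + 10.0264 + 29.4263) = 108.0429 / 56.6999 = 1.90552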